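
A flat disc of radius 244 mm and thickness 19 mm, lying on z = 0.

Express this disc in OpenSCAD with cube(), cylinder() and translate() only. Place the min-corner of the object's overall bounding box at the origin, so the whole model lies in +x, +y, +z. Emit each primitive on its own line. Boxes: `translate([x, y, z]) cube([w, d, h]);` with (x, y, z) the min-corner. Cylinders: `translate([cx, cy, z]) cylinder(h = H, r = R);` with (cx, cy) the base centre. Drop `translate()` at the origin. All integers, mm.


translate([244, 244, 0]) cylinder(h = 19, r = 244);


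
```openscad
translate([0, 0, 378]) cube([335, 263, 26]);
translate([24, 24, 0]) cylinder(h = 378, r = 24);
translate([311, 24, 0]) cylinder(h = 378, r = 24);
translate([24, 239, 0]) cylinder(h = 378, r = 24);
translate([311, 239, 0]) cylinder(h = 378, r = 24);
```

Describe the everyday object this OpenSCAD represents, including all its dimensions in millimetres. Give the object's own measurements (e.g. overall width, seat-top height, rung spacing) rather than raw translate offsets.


A simple wooden stool: a rectangular seat 335 mm (x) by 263 mm (y), 26 mm thick, top face at z = 404 mm, on four round legs, each 48 mm in diameter. The legs rest on z = 0, each leg's axis is inset half a diameter from the nearest pair of seat edges (so the leg's bounding box is flush with the corner).


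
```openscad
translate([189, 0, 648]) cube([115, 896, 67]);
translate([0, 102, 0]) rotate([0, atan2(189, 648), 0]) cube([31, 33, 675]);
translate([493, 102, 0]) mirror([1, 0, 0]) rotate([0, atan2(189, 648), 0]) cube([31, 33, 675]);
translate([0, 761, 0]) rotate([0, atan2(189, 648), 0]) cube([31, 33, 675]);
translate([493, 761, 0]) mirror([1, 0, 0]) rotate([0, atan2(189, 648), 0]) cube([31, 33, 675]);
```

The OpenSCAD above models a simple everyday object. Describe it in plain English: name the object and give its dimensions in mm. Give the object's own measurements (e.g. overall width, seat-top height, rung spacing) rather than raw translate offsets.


A sawhorse. A 115×896×67 mm beam (x, y, z) sits on two A-frame leg pairs. Each pair is two raked legs of 31×33 mm section (33 mm along y) splaying symmetrically in x. Each leg rises 648 mm vertically over 189 mm of horizontal reach and is 675 mm long along its own axis. Every leg's outer bottom edge rests on the floor and its outer top edge meets a bottom edge of the beam — the left legs (tilting toward +x) meet the beam's −x bottom edge, the right legs (their mirror images, tilting toward −x) meet its +x bottom edge — so the leg tops tuck under the beam, the beam's underside is 648 mm above the floor, and the feet are 493 mm apart outside-to-outside with the beam centred between them. The two leg pairs are set in 102 mm from either end of the beam.


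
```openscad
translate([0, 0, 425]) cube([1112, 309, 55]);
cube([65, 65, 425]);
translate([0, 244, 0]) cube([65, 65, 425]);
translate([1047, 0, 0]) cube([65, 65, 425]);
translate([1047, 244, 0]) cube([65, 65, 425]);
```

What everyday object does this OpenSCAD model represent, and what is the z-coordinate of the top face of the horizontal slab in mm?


A bench. The seat-top height is 480 mm.

A long slab on four corner posts — a bench. The slab sits at z = 425 with thickness 55, so the top is 425 + 55 = 480 mm.


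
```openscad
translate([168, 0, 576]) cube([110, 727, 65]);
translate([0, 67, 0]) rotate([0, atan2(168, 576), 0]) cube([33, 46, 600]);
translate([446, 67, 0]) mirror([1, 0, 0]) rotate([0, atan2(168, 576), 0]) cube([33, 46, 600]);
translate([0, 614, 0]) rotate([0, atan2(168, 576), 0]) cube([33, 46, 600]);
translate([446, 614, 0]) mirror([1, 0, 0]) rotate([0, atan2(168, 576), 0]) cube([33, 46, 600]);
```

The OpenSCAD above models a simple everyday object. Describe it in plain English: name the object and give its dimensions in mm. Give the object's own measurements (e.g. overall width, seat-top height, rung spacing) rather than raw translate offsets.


A sawhorse. A 110×727×65 mm beam (x, y, z) sits on two A-frame leg pairs. Each pair is two raked legs of 33×46 mm section (46 mm along y) splaying symmetrically in x. Each leg rises 576 mm vertically over 168 mm of horizontal reach and is 600 mm long along its own axis. Every leg's outer bottom edge rests on the floor and its outer top edge meets a bottom edge of the beam — the left legs (tilting toward +x) meet the beam's −x bottom edge, the right legs (their mirror images, tilting toward −x) meet its +x bottom edge — so the leg tops tuck under the beam, the beam's underside is 576 mm above the floor, and the feet are 446 mm apart outside-to-outside with the beam centred between them. The two leg pairs are set in 67 mm from either end of the beam.


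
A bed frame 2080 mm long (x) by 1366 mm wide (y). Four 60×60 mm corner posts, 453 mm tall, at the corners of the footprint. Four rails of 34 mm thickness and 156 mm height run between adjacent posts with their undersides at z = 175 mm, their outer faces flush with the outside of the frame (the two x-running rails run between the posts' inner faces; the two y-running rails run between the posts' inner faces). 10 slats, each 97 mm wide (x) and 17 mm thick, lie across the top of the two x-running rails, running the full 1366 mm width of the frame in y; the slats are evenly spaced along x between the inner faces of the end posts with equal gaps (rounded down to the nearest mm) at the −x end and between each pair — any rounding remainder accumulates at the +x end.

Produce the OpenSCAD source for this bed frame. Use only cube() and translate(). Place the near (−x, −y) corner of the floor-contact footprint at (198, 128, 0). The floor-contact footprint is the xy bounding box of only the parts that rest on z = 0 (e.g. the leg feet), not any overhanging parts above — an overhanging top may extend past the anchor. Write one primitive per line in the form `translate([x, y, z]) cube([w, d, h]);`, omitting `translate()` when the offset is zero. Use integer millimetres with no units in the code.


translate([198, 128, 0]) cube([60, 60, 453]);
translate([198, 1434, 0]) cube([60, 60, 453]);
translate([2218, 128, 0]) cube([60, 60, 453]);
translate([2218, 1434, 0]) cube([60, 60, 453]);
translate([258, 128, 175]) cube([1960, 34, 156]);
translate([258, 1460, 175]) cube([1960, 34, 156]);
translate([198, 188, 175]) cube([34, 1246, 156]);
translate([2244, 188, 175]) cube([34, 1246, 156]);
translate([348, 128, 331]) cube([97, 1366, 17]);
translate([535, 128, 331]) cube([97, 1366, 17]);
translate([722, 128, 331]) cube([97, 1366, 17]);
translate([909, 128, 331]) cube([97, 1366, 17]);
translate([1096, 128, 331]) cube([97, 1366, 17]);
translate([1283, 128, 331]) cube([97, 1366, 17]);
translate([1470, 128, 331]) cube([97, 1366, 17]);
translate([1657, 128, 331]) cube([97, 1366, 17]);
translate([1844, 128, 331]) cube([97, 1366, 17]);
translate([2031, 128, 331]) cube([97, 1366, 17]);


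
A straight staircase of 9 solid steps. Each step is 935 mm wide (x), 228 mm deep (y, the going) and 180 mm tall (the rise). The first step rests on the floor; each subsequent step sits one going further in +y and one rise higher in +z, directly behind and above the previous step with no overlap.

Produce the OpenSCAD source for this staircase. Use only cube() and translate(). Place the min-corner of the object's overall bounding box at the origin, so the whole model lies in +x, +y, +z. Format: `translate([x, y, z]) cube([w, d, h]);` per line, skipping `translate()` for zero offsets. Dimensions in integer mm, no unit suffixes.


cube([935, 228, 180]);
translate([0, 228, 180]) cube([935, 228, 180]);
translate([0, 456, 360]) cube([935, 228, 180]);
translate([0, 684, 540]) cube([935, 228, 180]);
translate([0, 912, 720]) cube([935, 228, 180]);
translate([0, 1140, 900]) cube([935, 228, 180]);
translate([0, 1368, 1080]) cube([935, 228, 180]);
translate([0, 1596, 1260]) cube([935, 228, 180]);
translate([0, 1824, 1440]) cube([935, 228, 180]);


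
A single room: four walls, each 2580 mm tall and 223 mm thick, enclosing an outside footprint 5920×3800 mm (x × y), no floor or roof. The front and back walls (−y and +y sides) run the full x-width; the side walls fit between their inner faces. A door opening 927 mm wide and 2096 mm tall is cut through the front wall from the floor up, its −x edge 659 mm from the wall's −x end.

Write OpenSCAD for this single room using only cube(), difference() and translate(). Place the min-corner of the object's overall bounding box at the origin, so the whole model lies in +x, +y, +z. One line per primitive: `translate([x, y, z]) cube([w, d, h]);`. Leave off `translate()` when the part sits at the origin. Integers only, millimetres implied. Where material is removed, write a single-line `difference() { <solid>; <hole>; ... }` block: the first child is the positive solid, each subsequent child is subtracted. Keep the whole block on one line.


difference() { cube([5920, 223, 2580]); translate([659, 0, 0]) cube([927, 223, 2096]); }
translate([0, 3577, 0]) cube([5920, 223, 2580]);
translate([0, 223, 0]) cube([223, 3354, 2580]);
translate([5697, 223, 0]) cube([223, 3354, 2580]);


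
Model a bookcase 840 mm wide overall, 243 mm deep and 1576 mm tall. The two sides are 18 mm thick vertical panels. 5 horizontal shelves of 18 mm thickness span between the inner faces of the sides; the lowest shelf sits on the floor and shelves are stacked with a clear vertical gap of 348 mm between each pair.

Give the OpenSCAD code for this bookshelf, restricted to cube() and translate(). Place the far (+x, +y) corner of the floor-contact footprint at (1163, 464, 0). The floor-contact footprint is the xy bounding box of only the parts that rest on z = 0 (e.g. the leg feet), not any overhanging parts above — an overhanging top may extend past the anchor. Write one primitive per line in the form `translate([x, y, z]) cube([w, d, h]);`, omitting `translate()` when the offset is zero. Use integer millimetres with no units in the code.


translate([323, 221, 0]) cube([18, 243, 1576]);
translate([1145, 221, 0]) cube([18, 243, 1576]);
translate([341, 221, 0]) cube([804, 243, 18]);
translate([341, 221, 366]) cube([804, 243, 18]);
translate([341, 221, 732]) cube([804, 243, 18]);
translate([341, 221, 1098]) cube([804, 243, 18]);
translate([341, 221, 1464]) cube([804, 243, 18]);


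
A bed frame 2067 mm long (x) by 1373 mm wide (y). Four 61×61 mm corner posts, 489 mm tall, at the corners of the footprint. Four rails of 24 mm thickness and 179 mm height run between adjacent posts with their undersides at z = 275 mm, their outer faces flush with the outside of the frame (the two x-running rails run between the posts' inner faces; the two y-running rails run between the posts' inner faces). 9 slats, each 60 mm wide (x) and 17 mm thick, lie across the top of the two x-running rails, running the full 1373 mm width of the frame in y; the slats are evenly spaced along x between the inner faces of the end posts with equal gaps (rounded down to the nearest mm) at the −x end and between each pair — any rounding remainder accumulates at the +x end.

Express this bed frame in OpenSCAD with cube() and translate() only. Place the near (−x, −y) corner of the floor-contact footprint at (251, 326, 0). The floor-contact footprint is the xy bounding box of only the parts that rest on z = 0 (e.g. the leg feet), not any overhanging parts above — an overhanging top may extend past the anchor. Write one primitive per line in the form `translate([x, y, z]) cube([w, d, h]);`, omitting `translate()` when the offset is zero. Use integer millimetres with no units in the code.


// slat z = rail_z + rail_h = 275 + 179 = 454
// slat gap = ⌊(1945 − 9·60) / 10⌋ = 140
translate([251, 326, 0]) cube([61, 61, 489]);
translate([251, 1638, 0]) cube([61, 61, 489]);
translate([2257, 326, 0]) cube([61, 61, 489]);
translate([2257, 1638, 0]) cube([61, 61, 489]);
translate([312, 326, 275]) cube([1945, 24, 179]);
translate([312, 1675, 275]) cube([1945, 24, 179]);
translate([251, 387, 275]) cube([24, 1251, 179]);
translate([2294, 387, 275]) cube([24, 1251, 179]);
translate([452, 326, 454]) cube([60, 1373, 17]);
translate([652, 326, 454]) cube([60, 1373, 17]);
translate([852, 326, 454]) cube([60, 1373, 17]);
translate([1052, 326, 454]) cube([60, 1373, 17]);
translate([1252, 326, 454]) cube([60, 1373, 17]);
translate([1452, 326, 454]) cube([60, 1373, 17]);
translate([1652, 326, 454]) cube([60, 1373, 17]);
translate([1852, 326, 454]) cube([60, 1373, 17]);
translate([2052, 326, 454]) cube([60, 1373, 17]);


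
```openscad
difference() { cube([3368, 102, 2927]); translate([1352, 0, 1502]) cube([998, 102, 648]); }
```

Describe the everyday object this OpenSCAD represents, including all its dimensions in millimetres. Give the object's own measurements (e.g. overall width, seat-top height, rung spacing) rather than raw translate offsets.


A wall 3368 mm long (x), 102 mm thick (y), 2927 mm tall, with a rectangular window opening cut through it. The opening is 998 mm wide and 648 mm tall; its sill is at z = 1502 mm and its near (−x) edge is 1352 mm from the wall's −x end. The opening passes through the full wall thickness.


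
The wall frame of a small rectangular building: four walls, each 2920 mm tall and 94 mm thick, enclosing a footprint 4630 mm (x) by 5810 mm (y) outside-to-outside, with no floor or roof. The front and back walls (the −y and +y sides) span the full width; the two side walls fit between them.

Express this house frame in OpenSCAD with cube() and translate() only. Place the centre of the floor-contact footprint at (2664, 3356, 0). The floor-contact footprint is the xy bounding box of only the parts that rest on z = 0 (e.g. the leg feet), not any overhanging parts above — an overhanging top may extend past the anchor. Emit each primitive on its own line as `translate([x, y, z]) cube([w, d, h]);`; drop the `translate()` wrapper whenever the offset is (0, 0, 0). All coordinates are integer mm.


translate([349, 451, 0]) cube([4630, 94, 2920]);
translate([349, 6167, 0]) cube([4630, 94, 2920]);
translate([349, 545, 0]) cube([94, 5622, 2920]);
translate([4885, 545, 0]) cube([94, 5622, 2920]);


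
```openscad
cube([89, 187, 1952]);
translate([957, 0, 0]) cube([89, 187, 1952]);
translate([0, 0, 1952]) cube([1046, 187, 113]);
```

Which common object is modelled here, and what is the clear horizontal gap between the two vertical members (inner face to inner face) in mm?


A door frame. The clear opening width is 868 mm.

Two 1952 mm tall posts with a header on top — a door frame. The left jamb is 89 mm wide at x = 0; the right jamb starts at x = 957. The clear opening is 957 − 89 = 868 mm.


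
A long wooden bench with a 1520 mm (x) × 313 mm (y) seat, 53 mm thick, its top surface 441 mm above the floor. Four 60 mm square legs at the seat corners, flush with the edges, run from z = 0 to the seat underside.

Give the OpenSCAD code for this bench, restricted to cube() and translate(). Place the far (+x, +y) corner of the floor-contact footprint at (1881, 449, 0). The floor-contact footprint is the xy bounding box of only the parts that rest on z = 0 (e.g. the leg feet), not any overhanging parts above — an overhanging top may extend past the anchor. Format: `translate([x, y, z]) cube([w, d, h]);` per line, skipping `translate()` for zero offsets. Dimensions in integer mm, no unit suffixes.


// leg_h = 441 − 53 = 388
translate([361, 136, 388]) cube([1520, 313, 53]);
translate([361, 136, 0]) cube([60, 60, 388]);
translate([361, 389, 0]) cube([60, 60, 388]);
translate([1821, 136, 0]) cube([60, 60, 388]);
translate([1821, 389, 0]) cube([60, 60, 388]);


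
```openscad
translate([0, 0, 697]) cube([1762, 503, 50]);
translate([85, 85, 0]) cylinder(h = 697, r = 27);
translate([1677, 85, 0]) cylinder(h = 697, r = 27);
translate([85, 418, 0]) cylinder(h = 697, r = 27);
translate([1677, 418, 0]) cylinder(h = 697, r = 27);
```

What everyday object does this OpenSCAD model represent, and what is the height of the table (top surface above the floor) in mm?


A table. The table height is 747 mm.

A 1762×503×50 slab sits at z = 697 on four Ø54 mm round legs — a table. The top surface is at 697 + 50 = 747 mm.


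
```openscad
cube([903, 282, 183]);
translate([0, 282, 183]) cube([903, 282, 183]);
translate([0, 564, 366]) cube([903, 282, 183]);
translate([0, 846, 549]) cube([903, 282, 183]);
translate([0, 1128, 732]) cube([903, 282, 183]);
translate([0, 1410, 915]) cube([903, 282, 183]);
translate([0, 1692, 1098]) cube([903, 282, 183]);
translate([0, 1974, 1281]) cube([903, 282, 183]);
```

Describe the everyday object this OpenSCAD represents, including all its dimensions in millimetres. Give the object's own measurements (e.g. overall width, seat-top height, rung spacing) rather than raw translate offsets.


A straight staircase of 8 solid steps. Each step is 903 mm wide (x), 282 mm deep (y, the going) and 183 mm tall (the rise). The first step rests on the floor; each subsequent step sits one going further in +y and one rise higher in +z, directly behind and above the previous step with no overlap.


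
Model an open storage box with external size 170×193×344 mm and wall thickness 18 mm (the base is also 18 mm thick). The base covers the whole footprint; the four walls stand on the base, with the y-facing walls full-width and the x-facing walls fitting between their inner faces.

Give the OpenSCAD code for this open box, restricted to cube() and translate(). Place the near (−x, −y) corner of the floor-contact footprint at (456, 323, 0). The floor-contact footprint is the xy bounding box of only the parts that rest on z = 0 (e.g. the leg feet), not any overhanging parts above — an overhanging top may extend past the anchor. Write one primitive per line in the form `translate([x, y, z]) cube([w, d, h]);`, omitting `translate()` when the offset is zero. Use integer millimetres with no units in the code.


translate([456, 323, 0]) cube([170, 193, 18]);
translate([456, 323, 18]) cube([170, 18, 326]);
translate([456, 498, 18]) cube([170, 18, 326]);
translate([456, 341, 18]) cube([18, 157, 326]);
translate([608, 341, 18]) cube([18, 157, 326]);


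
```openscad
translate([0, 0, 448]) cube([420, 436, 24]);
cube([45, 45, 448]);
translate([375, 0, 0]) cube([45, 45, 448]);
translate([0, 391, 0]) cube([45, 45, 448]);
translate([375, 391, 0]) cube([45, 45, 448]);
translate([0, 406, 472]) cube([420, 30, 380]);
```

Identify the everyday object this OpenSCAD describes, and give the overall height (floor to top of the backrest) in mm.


A chair. The overall height is 852 mm.

A slab on four corner posts with a tall panel at the back — a chair. The seat slab sits at z = 448 with thickness 24, and the 380 mm backrest starts at the seat top, so the overall height is 448 + 24 + 380 = 852 mm.


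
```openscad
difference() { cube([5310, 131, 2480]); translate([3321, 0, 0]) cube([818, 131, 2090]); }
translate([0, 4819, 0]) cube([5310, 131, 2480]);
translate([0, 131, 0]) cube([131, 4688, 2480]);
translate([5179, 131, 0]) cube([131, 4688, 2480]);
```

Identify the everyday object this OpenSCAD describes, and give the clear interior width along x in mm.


A single room. The interior width is 5048 mm.

Four walls enclosing a rectangle with a door in the front wall — a room. Outside width 5310 minus two 131 mm walls gives 5048 mm.


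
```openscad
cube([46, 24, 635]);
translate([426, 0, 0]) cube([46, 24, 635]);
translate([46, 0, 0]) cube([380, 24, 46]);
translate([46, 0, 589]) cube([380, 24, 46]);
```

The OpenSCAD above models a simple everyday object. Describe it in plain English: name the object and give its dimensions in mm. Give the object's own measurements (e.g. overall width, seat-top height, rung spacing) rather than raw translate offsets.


A rectangular picture frame lying in the x–z plane (depth along y). The opening is 380 mm wide (x) by 543 mm tall (z), surrounded by a border 46 mm wide on all four sides. The frame is 24 mm deep and is made of two full-height vertical stiles with two horizontal rails fitted between them.


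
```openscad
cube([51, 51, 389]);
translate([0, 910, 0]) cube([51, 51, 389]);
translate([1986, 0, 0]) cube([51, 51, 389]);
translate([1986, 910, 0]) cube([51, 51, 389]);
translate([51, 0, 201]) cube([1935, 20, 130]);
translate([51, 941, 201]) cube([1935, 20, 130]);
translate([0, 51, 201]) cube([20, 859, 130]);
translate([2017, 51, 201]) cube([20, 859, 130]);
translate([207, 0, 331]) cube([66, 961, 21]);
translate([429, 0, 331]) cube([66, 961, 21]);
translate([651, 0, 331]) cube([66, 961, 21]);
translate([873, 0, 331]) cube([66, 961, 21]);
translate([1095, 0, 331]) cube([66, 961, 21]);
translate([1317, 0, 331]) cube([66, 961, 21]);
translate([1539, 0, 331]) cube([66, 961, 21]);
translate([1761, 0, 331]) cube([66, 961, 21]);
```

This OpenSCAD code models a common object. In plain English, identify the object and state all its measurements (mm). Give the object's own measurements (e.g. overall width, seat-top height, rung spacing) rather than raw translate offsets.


A bed frame 2037 mm long (x) by 961 mm wide (y). Four 51×51 mm corner posts, 389 mm tall, at the corners of the footprint. Four rails of 20 mm thickness and 130 mm height run between adjacent posts with their undersides at z = 201 mm, their outer faces flush with the outside of the frame (the two x-running rails run between the posts' inner faces; the two y-running rails run between the posts' inner faces). 8 slats, each 66 mm wide (x) and 21 mm thick, lie across the top of the two x-running rails, running the full 961 mm width of the frame in y; along x they sit between the end posts with a 156 mm gap after the −x posts and between neighbouring slats, leaving 159 mm before the +x posts.


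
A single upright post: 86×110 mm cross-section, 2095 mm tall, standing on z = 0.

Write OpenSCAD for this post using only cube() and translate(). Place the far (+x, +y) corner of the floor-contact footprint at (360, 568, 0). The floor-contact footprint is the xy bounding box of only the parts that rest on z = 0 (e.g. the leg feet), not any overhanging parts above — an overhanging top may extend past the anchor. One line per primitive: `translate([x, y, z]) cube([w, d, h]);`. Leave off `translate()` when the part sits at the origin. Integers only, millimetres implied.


translate([274, 458, 0]) cube([86, 110, 2095]);


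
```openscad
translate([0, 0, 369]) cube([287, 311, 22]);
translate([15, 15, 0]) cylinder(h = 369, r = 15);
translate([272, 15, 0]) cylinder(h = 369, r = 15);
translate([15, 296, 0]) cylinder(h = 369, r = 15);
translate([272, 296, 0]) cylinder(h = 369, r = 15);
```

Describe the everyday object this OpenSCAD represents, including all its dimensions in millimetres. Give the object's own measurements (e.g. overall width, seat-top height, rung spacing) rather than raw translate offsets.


A simple wooden stool: a rectangular seat 287 mm (x) by 311 mm (y), 22 mm thick, top face at z = 391 mm, on four round legs, each 30 mm in diameter. The legs rest on z = 0, each leg's axis is inset half a diameter from the nearest pair of seat edges (so the leg's bounding box is flush with the corner).


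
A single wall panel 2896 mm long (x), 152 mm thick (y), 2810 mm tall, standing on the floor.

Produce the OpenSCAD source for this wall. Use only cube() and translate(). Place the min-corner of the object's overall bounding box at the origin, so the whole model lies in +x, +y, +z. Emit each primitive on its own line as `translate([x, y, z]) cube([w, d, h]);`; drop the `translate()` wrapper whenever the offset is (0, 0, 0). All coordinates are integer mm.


cube([2896, 152, 2810]);


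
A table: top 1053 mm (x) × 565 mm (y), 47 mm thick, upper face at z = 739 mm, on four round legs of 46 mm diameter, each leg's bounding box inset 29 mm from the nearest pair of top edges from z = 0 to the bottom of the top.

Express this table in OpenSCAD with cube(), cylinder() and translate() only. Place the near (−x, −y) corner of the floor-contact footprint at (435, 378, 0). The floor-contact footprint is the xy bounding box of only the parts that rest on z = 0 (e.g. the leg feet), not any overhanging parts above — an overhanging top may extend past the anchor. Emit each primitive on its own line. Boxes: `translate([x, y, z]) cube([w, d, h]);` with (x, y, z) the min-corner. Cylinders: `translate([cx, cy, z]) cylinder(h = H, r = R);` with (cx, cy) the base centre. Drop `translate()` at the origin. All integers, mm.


// leg_h = 739 - 47 = 692
translate([406, 349, 692]) cube([1053, 565, 47]);
translate([458, 401, 0]) cylinder(h = 692, r = 23);
translate([1407, 401, 0]) cylinder(h = 692, r = 23);
translate([458, 862, 0]) cylinder(h = 692, r = 23);
translate([1407, 862, 0]) cylinder(h = 692, r = 23);


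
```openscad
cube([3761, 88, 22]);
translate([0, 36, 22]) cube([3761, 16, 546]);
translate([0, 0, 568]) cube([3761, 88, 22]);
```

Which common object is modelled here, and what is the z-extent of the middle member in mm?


An I-beam. The web height is 546 mm.

Two wide flanges with a thin centred web — an I-beam. Overall 590 mm minus two 22 mm flanges gives a web of 590 − 2·22 = 546 mm.


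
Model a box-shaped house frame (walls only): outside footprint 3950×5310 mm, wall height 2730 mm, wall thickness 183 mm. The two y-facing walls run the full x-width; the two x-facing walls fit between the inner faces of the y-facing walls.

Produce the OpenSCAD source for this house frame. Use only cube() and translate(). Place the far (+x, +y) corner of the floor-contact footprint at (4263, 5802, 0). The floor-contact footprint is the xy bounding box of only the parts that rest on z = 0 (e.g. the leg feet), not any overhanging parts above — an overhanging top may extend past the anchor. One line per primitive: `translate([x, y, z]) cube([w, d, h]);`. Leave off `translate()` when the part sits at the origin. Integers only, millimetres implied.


translate([313, 492, 0]) cube([3950, 183, 2730]);
translate([313, 5619, 0]) cube([3950, 183, 2730]);
translate([313, 675, 0]) cube([183, 4944, 2730]);
translate([4080, 675, 0]) cube([183, 4944, 2730]);


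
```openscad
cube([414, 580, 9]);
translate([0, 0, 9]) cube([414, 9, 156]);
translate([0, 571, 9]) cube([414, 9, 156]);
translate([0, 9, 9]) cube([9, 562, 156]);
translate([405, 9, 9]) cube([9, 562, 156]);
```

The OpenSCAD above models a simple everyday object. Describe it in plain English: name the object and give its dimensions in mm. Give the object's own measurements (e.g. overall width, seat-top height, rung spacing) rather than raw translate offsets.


An open-topped rectangular box: outside dimensions 414×580×165 mm, with a uniform wall and base thickness of 9 mm. The base is a full 414×580 slab on the floor; four walls sit on top of the base. The front and back walls (the −y and +y sides) span the full width; the two side walls fit between them.


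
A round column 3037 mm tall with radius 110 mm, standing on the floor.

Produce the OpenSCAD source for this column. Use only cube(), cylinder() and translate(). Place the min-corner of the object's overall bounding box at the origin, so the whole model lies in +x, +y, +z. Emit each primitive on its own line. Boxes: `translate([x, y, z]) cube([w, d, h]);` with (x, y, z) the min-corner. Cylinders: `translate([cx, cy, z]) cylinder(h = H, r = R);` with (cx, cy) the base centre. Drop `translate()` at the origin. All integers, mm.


translate([110, 110, 0]) cylinder(h = 3037, r = 110);


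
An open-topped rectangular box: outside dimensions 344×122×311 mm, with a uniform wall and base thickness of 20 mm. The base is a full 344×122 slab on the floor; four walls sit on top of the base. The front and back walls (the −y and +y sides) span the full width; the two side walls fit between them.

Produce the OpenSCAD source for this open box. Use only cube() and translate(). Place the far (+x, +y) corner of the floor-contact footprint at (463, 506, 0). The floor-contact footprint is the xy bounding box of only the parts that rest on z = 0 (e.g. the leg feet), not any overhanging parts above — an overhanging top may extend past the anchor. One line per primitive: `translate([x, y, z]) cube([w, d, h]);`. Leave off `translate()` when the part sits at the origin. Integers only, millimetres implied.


translate([119, 384, 0]) cube([344, 122, 20]);
translate([119, 384, 20]) cube([344, 20, 291]);
translate([119, 486, 20]) cube([344, 20, 291]);
translate([119, 404, 20]) cube([20, 82, 291]);
translate([443, 404, 20]) cube([20, 82, 291]);


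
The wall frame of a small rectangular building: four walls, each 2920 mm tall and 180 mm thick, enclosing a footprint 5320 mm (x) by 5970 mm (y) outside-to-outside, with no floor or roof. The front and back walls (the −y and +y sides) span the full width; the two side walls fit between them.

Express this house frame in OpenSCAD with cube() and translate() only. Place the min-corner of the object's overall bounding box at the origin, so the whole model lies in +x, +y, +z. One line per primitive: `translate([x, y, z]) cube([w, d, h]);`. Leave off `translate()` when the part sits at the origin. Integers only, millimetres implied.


cube([5320, 180, 2920]);
translate([0, 5790, 0]) cube([5320, 180, 2920]);
translate([0, 180, 0]) cube([180, 5610, 2920]);
translate([5140, 180, 0]) cube([180, 5610, 2920]);


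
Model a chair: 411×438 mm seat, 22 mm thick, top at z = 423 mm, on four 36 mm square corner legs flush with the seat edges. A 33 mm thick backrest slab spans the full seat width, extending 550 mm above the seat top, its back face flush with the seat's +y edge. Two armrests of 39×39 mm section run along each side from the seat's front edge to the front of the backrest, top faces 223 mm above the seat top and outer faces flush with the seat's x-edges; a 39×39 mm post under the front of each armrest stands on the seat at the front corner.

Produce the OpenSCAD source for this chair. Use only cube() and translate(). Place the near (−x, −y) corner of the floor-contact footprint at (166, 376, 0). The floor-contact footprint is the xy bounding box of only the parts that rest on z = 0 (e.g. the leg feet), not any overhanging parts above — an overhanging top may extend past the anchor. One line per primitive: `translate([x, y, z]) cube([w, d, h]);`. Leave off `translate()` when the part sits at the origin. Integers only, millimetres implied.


translate([166, 376, 401]) cube([411, 438, 22]);
translate([166, 376, 0]) cube([36, 36, 401]);
translate([541, 376, 0]) cube([36, 36, 401]);
translate([166, 778, 0]) cube([36, 36, 401]);
translate([541, 778, 0]) cube([36, 36, 401]);
translate([166, 781, 423]) cube([411, 33, 550]);
translate([166, 376, 607]) cube([39, 405, 39]);
translate([538, 376, 607]) cube([39, 405, 39]);
translate([166, 376, 423]) cube([39, 39, 184]);
translate([538, 376, 423]) cube([39, 39, 184]);


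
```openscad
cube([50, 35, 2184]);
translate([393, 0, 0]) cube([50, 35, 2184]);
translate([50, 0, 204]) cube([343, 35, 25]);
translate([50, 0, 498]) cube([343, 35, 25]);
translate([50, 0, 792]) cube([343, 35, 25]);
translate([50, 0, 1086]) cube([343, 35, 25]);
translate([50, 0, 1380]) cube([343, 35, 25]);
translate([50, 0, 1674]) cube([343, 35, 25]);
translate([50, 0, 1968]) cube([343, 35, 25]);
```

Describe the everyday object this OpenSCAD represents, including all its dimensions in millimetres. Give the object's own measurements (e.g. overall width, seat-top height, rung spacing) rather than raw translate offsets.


A straight ladder. Two 50×35 mm vertical rails, 2184 mm tall, stand 443 mm apart (outside-to-outside) with their front faces coplanar on the −y side. 7 rungs, each 35 mm deep and 25 mm tall, span between the inner faces of the rails, front faces flush with the rails. The lowest rung's underside is at z = 204 mm and rungs are spaced 294 mm apart (underside to underside).


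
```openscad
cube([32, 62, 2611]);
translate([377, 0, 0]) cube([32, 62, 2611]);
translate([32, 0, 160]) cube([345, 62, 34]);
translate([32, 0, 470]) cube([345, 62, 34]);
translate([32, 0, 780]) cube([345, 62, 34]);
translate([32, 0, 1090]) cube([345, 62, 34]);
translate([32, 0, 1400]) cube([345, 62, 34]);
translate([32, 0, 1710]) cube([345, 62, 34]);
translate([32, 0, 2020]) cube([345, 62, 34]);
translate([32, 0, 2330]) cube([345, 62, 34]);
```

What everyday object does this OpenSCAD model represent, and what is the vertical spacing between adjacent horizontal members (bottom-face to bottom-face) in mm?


A ladder. The rung spacing is 310 mm.

Two tall 32×62 posts with 8 short bars between them — a ladder. Adjacent rungs sit at z = 160 and z = 470, so the spacing is 470 − 160 = 310 mm.


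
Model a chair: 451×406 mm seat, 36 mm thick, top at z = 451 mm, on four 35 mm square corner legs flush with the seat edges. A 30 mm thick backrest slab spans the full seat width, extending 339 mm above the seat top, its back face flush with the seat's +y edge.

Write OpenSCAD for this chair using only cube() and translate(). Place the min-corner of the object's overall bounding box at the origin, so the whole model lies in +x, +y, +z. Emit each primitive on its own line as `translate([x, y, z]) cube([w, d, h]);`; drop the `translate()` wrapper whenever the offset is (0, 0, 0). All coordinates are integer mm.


translate([0, 0, 415]) cube([451, 406, 36]);
cube([35, 35, 415]);
translate([416, 0, 0]) cube([35, 35, 415]);
translate([0, 371, 0]) cube([35, 35, 415]);
translate([416, 371, 0]) cube([35, 35, 415]);
translate([0, 376, 451]) cube([451, 30, 339]);


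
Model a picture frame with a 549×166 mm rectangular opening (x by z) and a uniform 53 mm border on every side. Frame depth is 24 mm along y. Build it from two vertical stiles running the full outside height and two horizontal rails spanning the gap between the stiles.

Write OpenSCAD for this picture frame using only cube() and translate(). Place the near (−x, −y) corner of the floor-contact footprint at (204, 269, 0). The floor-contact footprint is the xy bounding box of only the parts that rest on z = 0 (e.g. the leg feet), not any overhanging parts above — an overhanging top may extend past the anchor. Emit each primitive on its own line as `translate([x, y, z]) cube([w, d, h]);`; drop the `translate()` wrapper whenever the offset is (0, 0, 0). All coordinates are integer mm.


translate([204, 269, 0]) cube([53, 24, 272]);
translate([806, 269, 0]) cube([53, 24, 272]);
translate([257, 269, 0]) cube([549, 24, 53]);
translate([257, 269, 219]) cube([549, 24, 53]);


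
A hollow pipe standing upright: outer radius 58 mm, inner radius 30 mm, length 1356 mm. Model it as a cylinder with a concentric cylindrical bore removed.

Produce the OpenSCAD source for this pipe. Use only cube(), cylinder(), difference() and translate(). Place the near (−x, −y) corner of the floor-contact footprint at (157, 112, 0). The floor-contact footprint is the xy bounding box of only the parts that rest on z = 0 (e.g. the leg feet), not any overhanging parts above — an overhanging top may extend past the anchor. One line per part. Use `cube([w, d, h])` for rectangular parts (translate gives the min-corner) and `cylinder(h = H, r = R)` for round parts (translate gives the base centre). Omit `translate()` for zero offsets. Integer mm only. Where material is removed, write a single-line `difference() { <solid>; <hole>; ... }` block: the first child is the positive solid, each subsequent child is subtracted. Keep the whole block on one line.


difference() { translate([215, 170, 0]) cylinder(h = 1356, r = 58); translate([215, 170, 0]) cylinder(h = 1356, r = 30); }


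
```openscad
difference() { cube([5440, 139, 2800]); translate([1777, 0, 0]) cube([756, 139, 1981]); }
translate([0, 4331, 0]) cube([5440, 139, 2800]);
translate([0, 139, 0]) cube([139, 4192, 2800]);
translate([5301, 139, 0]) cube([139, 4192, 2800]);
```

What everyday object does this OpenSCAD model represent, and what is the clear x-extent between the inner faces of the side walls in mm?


A single room. The interior width is 5162 mm.

Four walls enclosing a rectangle with a door in the front wall — a room. Outside width 5440 minus two 139 mm walls gives 5162 mm.


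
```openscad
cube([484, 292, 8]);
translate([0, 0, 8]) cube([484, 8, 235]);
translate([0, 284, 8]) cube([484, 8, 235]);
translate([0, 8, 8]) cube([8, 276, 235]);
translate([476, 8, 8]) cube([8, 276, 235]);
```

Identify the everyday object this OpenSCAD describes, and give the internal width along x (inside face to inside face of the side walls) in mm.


An open box. The internal width is 468 mm.

A 484×292 base slab with four walls standing on it — an open box. The base is 484 mm wide and the walls are 8 mm thick, so the internal width is 484 − 2 × 8 = 468 mm.


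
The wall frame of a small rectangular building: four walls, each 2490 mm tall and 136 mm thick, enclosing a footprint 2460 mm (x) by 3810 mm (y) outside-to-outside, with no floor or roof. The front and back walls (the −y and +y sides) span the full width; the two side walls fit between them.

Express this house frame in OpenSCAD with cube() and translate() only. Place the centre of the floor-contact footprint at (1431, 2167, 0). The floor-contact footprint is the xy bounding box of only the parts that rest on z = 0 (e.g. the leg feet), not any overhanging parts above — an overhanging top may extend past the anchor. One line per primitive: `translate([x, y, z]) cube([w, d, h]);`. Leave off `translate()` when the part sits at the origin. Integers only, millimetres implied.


translate([201, 262, 0]) cube([2460, 136, 2490]);
translate([201, 3936, 0]) cube([2460, 136, 2490]);
translate([201, 398, 0]) cube([136, 3538, 2490]);
translate([2525, 398, 0]) cube([136, 3538, 2490]);


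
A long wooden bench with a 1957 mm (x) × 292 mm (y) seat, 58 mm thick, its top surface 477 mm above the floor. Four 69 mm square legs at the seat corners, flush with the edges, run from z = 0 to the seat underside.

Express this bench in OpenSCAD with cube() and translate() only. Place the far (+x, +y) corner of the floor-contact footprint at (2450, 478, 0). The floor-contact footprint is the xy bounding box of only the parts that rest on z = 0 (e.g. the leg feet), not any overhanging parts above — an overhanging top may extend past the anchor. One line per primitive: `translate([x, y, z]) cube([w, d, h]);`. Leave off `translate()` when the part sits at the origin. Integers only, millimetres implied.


translate([493, 186, 419]) cube([1957, 292, 58]);
translate([493, 186, 0]) cube([69, 69, 419]);
translate([493, 409, 0]) cube([69, 69, 419]);
translate([2381, 186, 0]) cube([69, 69, 419]);
translate([2381, 409, 0]) cube([69, 69, 419]);


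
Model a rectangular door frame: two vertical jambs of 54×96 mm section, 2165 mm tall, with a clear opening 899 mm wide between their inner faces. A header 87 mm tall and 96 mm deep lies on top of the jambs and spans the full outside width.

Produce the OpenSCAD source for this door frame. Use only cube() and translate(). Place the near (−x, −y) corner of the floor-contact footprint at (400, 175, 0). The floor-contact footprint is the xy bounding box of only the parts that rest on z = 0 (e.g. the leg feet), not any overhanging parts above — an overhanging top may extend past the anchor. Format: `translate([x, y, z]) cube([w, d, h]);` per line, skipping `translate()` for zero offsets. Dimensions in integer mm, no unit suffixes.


translate([400, 175, 0]) cube([54, 96, 2165]);
translate([1353, 175, 0]) cube([54, 96, 2165]);
translate([400, 175, 2165]) cube([1007, 96, 87]);


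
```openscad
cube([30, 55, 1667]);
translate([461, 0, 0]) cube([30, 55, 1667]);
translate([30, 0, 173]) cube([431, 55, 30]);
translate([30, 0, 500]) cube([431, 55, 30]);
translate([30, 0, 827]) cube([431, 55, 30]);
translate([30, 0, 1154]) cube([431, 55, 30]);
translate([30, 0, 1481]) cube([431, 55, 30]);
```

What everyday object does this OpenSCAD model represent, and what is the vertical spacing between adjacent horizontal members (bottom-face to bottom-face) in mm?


A ladder. The rung spacing is 327 mm.

Two tall 30×55 posts with 5 short bars between them — a ladder. Adjacent rungs sit at z = 173 and z = 500, so the spacing is 500 − 173 = 327 mm.
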